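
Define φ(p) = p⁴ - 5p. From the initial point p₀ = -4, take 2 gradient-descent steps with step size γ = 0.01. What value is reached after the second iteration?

-1.23257524

φ′(p) = 4p³ - 5
p₁ = -4 − 0.01·(-261) = -1.39
p₂ = -1.39 − 0.01·(-15.742476) = -1.23257524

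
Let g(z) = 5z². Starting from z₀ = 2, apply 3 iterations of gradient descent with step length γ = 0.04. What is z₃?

g′(z) = 10z
Step 1: g′(2) = 20; z₁ = 2 − 0.04·20 = 1.2
Step 2: g′(1.2) = 12; z₂ = 1.2 − 0.04·12 = 0.72
Step 3: g′(0.72) = 7.2; z₃ = 0.72 − 0.04·7.2 = 0.432

0.432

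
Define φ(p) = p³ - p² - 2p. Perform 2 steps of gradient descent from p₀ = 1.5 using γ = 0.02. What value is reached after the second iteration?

1.4348265

φ′(p) = 3p² - 2p - 2
Step 1: φ′(1.5) = 1.75; p₁ = 1.5 − 0.02·1.75 = 1.465
Step 2: φ′(1.465) = 1.508675; p₂ = 1.465 − 0.02·1.508675 = 1.4348265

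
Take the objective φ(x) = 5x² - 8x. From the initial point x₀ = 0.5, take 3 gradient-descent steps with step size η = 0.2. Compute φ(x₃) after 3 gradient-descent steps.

-2.75

φ′(x) = 10x - 8
Step 1: φ′(0.5) = -3; x₁ = 0.5 − 0.2·(-3) = 1.1
Step 2: φ′(1.1) = 3; x₂ = 1.1 − 0.2·3 = 0.5
Step 3: φ′(0.5) = -3; x₃ = 0.5 − 0.2·(-3) = 1.1
φ(1.1) = -2.75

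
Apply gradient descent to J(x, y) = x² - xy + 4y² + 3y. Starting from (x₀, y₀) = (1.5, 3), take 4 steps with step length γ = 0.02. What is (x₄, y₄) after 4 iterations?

(1.4466132, 1.3987224)

∇J = (2x - y, -x + 8y + 3)
(x₁, y₁) = (1.5, 3) − 0.02·(0, 25.5) = (1.5, 2.49)
(x₂, y₂) = (1.5, 2.49) − 0.02·(0.51, 21.42) = (1.4898, 2.0616)
(x₃, y₃) = (1.4898, 2.0616) − 0.02·(0.918, 18.003) = (1.47144, 1.70154)
(x₄, y₄) = (1.47144, 1.70154) − 0.02·(1.24134, 15.14088) = (1.4466132, 1.3987224)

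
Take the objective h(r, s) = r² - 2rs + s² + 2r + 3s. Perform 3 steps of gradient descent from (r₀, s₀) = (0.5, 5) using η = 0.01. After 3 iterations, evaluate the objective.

∇h = (2r - 2s + 2, -2r + 2s + 3)
Step 1: at (0.5, 5), ∇h = (-7, 12) → (0.5, 5) − 0.01·(-7, 12) = (0.57, 4.88)
Step 2: at (0.57, 4.88), ∇h = (-6.62, 11.62) → (0.57, 4.88) − 0.01·(-6.62, 11.62) = (0.6362, 4.7638)
Step 3: at (0.6362, 4.7638), ∇h = (-6.2552, 11.2552) → (0.6362, 4.7638) − 0.01·(-6.2552, 11.2552) = (0.698752, 4.651248)
h(0.698752, 4.651248) = 30.973472630016

30.973472630016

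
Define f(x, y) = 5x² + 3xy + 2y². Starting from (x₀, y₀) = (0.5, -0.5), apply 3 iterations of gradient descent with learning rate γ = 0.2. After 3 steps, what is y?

∇f = (10x + 3y, 3x + 4y)
Step 1: at (0.5, -0.5), ∇f = (3.5, -0.5) → (0.5, -0.5) − 0.2·(3.5, -0.5) = (-0.2, -0.4)
Step 2: at (-0.2, -0.4), ∇f = (-3.2, -2.2) → (-0.2, -0.4) − 0.2·(-3.2, -2.2) = (0.44, 0.04)
Step 3: at (0.44, 0.04), ∇f = (4.52, 1.48) → (0.44, 0.04) − 0.2·(4.52, 1.48) = (-0.464, -0.256)
y = -0.256

-0.256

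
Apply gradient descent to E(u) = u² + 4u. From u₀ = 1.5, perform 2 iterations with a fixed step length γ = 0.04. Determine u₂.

0.9624

E′(u) = 2u + 4
Step 1: E′(1.5) = 7; u₁ = 1.5 − 0.04·7 = 1.22
Step 2: E′(1.22) = 6.44; u₂ = 1.22 − 0.04·6.44 = 0.9624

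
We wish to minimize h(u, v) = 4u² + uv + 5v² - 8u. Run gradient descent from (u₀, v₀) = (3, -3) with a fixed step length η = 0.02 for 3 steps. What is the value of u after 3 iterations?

∇h = (8u + v - 8, u + 10v)
(u₁, v₁) = (3, -3) − 0.02·(13, -27) = (2.74, -2.46)
(u₂, v₂) = (2.74, -2.46) − 0.02·(11.46, -21.86) = (2.5108, -2.0228)
(u₃, v₃) = (2.5108, -2.0228) − 0.02·(10.0636, -17.7172) = (2.309528, -1.668456)
u = 2.309528

2.309528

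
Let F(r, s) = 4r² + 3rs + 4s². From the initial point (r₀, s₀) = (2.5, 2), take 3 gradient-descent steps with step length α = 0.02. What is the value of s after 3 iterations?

0.885492

∇F = (8r + 3s, 3r + 8s)
(r₁, s₁) = (2.5, 2) − 0.02·(26, 23.5) = (1.98, 1.53)
(r₂, s₂) = (1.98, 1.53) − 0.02·(20.43, 18.18) = (1.5714, 1.1664)
(r₃, s₃) = (1.5714, 1.1664) − 0.02·(16.0704, 14.0454) = (1.249992, 0.885492)
s = 0.885492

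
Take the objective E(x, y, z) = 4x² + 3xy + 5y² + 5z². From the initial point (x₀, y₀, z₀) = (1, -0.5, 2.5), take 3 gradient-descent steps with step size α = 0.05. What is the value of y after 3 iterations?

∇E = (8x + 3y, 3x + 10y, 10z)
(x₁, y₁, z₁) = (1, -0.5, 2.5) − 0.05·(6.5, -2, 25) = (0.675, -0.4, 1.25)
(x₂, y₂, z₂) = (0.675, -0.4, 1.25) − 0.05·(4.2, -1.975, 12.5) = (0.465, -0.30125, 0.625)
(x₃, y₃, z₃) = (0.465, -0.30125, 0.625) − 0.05·(2.81625, -1.6175, 6.25) = (0.3241875, -0.220375, 0.3125)
y = -0.220375

-0.220375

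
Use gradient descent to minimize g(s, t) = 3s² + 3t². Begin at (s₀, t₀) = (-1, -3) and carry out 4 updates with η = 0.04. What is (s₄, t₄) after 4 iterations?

∇g = (6s, 6t)
(s₁, t₁) = (-1, -3) − 0.04·(-6, -18) = (-0.76, -2.28)
(s₂, t₂) = (-0.76, -2.28) − 0.04·(-4.56, -13.68) = (-0.5776, -1.7328)
(s₃, t₃) = (-0.5776, -1.7328) − 0.04·(-3.4656, -10.3968) = (-0.438976, -1.316928)
(s₄, t₄) = (-0.438976, -1.316928) − 0.04·(-2.633856, -7.901568) = (-0.33362176, -1.00086528)

(-0.33362176, -1.00086528)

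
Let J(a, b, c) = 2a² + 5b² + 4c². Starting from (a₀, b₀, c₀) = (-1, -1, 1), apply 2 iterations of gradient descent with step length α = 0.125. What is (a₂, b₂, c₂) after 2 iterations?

(-0.25, -0.0625, 0)

∇J = (4a, 10b, 8c)
(a₁, b₁, c₁) = (-1, -1, 1) − 0.125·(-4, -10, 8) = (-0.5, 0.25, 0)
(a₂, b₂, c₂) = (-0.5, 0.25, 0) − 0.125·(-2, 2.5, 0) = (-0.25, -0.0625, 0)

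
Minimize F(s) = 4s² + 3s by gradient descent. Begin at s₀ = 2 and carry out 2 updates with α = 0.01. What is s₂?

1.6352

F′(s) = 8s + 3
s₁ = 2 − 0.01·19 = 1.81
s₂ = 1.81 − 0.01·17.48 = 1.6352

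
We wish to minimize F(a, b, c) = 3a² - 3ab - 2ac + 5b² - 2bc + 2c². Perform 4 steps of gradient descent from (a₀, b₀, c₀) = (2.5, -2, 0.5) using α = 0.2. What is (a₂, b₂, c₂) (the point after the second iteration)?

(2.64, -4.48, 0.94)

∇F = (6a - 3b - 2c, -3a + 10b - 2c, -2a - 2b + 4c)
Step 1: at (2.5, -2, 0.5), ∇F = (20, -28.5, 1) → (2.5, -2, 0.5) − 0.2·(20, -28.5, 1) = (-1.5, 3.7, 0.3)
Step 2: at (-1.5, 3.7, 0.3), ∇F = (-20.7, 40.9, -3.2) → (-1.5, 3.7, 0.3) − 0.2·(-20.7, 40.9, -3.2) = (2.64, -4.48, 0.94)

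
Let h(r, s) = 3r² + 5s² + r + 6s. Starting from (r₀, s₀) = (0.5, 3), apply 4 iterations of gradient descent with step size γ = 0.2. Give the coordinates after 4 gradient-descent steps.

∇h = (6r + 1, 10s + 6)
Step 1: at (0.5, 3), ∇h = (4, 36) → (0.5, 3) − 0.2·(4, 36) = (-0.3, -4.2)
Step 2: at (-0.3, -4.2), ∇h = (-0.8, -36) → (-0.3, -4.2) − 0.2·(-0.8, -36) = (-0.14, 3)
Step 3: at (-0.14, 3), ∇h = (0.16, 36) → (-0.14, 3) − 0.2·(0.16, 36) = (-0.172, -4.2)
Step 4: at (-0.172, -4.2), ∇h = (-0.032, -36) → (-0.172, -4.2) − 0.2·(-0.032, -36) = (-0.1656, 3)

(-0.1656, 3)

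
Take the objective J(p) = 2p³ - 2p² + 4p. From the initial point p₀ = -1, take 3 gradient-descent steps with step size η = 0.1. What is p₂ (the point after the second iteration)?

J′(p) = 6p² - 4p + 4
p₁ = -1 − 0.1·14 = -2.4
p₂ = -2.4 − 0.1·48.16 = -7.216

-7.216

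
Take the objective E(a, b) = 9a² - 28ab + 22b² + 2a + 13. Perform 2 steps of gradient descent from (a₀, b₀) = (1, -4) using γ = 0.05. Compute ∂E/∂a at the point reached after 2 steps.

∇E = (18a - 28b + 2, -28a + 44b)
(a₁, b₁) = (1, -4) − 0.05·(132, -204) = (-5.6, 6.2)
(a₂, b₂) = (-5.6, 6.2) − 0.05·(-272.4, 429.6) = (8.02, -15.28)
∂E/∂a at (8.02, -15.28) = 574.2

574.2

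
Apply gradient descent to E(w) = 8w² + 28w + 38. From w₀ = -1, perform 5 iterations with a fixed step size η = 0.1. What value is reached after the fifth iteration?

E′(w) = 16w + 28
Step 1: E′(-1) = 12; w₁ = -1 − 0.1·12 = -2.2
Step 2: E′(-2.2) = -7.2; w₂ = -2.2 − 0.1·(-7.2) = -1.48
Step 3: E′(-1.48) = 4.32; w₃ = -1.48 − 0.1·4.32 = -1.912
Step 4: E′(-1.912) = -2.592; w₄ = -1.912 − 0.1·(-2.592) = -1.6528
Step 5: E′(-1.6528) = 1.5552; w₅ = -1.6528 − 0.1·1.5552 = -1.80832

-1.80832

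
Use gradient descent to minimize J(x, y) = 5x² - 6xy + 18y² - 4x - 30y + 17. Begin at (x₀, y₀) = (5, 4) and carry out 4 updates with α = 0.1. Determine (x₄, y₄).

(-23.7536, 113.7088)

∇J = (10x - 6y - 4, -6x + 36y - 30)
(x₁, y₁) = (5, 4) − 0.1·(22, 84) = (2.8, -4.4)
(x₂, y₂) = (2.8, -4.4) − 0.1·(50.4, -205.2) = (-2.24, 16.12)
(x₃, y₃) = (-2.24, 16.12) − 0.1·(-123.12, 563.76) = (10.072, -40.256)
(x₄, y₄) = (10.072, -40.256) − 0.1·(338.256, -1539.648) = (-23.7536, 113.7088)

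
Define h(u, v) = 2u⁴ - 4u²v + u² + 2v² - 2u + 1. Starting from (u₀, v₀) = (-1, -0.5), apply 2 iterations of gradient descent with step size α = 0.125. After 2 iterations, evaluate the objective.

1.1953125

∇h = (8u³ - 8uv + 2u - 2, -4u² + 4v)
Step 1: at (-1, -0.5), ∇h = (-16, -6) → (-1, -0.5) − 0.125·(-16, -6) = (1, 0.25)
Step 2: at (1, 0.25), ∇h = (6, -3) → (1, 0.25) − 0.125·(6, -3) = (0.25, 0.625)
h(0.25, 0.625) = 1.1953125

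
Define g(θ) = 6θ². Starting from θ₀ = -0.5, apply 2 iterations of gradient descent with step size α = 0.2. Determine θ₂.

g′(θ) = 12θ
Step 1: g′(-0.5) = -6; θ₁ = -0.5 − 0.2·(-6) = 0.7
Step 2: g′(0.7) = 8.4; θ₂ = 0.7 − 0.2·8.4 = -0.98

-0.98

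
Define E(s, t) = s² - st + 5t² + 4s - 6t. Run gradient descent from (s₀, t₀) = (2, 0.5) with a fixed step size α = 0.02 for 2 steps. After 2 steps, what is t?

0.605

∇E = (2s - t + 4, -s + 10t - 6)
Step 1: at (2, 0.5), ∇E = (7.5, -3) → (2, 0.5) − 0.02·(7.5, -3) = (1.85, 0.56)
Step 2: at (1.85, 0.56), ∇E = (7.14, -2.25) → (1.85, 0.56) − 0.02·(7.14, -2.25) = (1.7072, 0.605)
t = 0.605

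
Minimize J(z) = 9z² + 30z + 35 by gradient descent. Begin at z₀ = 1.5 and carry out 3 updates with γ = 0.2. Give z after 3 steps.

J′(z) = 18z + 30
Step 1: J′(1.5) = 57; z₁ = 1.5 − 0.2·57 = -9.9
Step 2: J′(-9.9) = -148.2; z₂ = -9.9 − 0.2·(-148.2) = 19.74
Step 3: J′(19.74) = 385.32; z₃ = 19.74 − 0.2·385.32 = -57.324

-57.324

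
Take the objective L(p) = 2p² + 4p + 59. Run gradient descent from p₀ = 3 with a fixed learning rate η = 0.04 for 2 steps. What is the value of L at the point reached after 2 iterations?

L′(p) = 4p + 4
p₁ = 3 − 0.04·16 = 2.36
p₂ = 2.36 − 0.04·13.44 = 1.8224
L(1.8224) = 72.93188352

72.93188352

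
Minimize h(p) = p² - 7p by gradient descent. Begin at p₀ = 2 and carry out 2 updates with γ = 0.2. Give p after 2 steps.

2.96

h′(p) = 2p - 7
p₁ = 2 − 0.2·(-3) = 2.6
p₂ = 2.6 − 0.2·(-1.8) = 2.96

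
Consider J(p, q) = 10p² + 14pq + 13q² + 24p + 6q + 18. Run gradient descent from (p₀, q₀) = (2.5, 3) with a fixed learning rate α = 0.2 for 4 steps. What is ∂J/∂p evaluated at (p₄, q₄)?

181568.672

∇J = (20p + 14q + 24, 14p + 26q + 6)
(p₁, q₁) = (2.5, 3) − 0.2·(116, 119) = (-20.7, -20.8)
(p₂, q₂) = (-20.7, -20.8) − 0.2·(-681.2, -824.6) = (115.54, 144.12)
(p₃, q₃) = (115.54, 144.12) − 0.2·(4352.48, 5370.68) = (-754.956, -930.016)
(p₄, q₄) = (-754.956, -930.016) − 0.2·(-28095.344, -34743.8) = (4864.1128, 6018.744)
∂J/∂p at (4864.1128, 6018.744) = 181568.672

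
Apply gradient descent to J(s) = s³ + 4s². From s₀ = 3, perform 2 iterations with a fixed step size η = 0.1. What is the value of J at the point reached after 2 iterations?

6.856876593

J′(s) = 3s² + 8s
s₁ = 3 − 0.1·51 = -2.1
s₂ = -2.1 − 0.1·(-3.57) = -1.743
J(-1.743) = 6.856876593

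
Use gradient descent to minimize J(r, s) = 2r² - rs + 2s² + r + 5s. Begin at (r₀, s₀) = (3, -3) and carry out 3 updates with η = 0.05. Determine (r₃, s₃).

∇J = (4r - s + 1, -r + 4s + 5)
Step 1: at (3, -3), ∇J = (16, -10) → (3, -3) − 0.05·(16, -10) = (2.2, -2.5)
Step 2: at (2.2, -2.5), ∇J = (12.3, -7.2) → (2.2, -2.5) − 0.05·(12.3, -7.2) = (1.585, -2.14)
Step 3: at (1.585, -2.14), ∇J = (9.48, -5.145) → (1.585, -2.14) − 0.05·(9.48, -5.145) = (1.111, -1.88275)

(1.111, -1.88275)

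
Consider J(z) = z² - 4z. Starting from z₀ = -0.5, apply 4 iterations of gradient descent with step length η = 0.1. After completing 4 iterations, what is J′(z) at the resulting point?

J′(z) = 2z - 4
z₁ = -0.5 − 0.1·(-5) = 0
z₂ = 0 − 0.1·(-4) = 0.4
z₃ = 0.4 − 0.1·(-3.2) = 0.72
z₄ = 0.72 − 0.1·(-2.56) = 0.976
J′(z) at (0.976) = -2.048

-2.048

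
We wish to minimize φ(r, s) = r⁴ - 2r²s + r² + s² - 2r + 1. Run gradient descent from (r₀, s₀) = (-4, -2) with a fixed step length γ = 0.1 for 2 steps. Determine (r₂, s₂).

(-6832.0528, 134.408)

∇φ = (4r³ - 4rs + 2r - 2, -2r² + 2s)
(r₁, s₁) = (-4, -2) − 0.1·(-298, -36) = (25.8, 1.6)
(r₂, s₂) = (25.8, 1.6) − 0.1·(68578.528, -1328.08) = (-6832.0528, 134.408)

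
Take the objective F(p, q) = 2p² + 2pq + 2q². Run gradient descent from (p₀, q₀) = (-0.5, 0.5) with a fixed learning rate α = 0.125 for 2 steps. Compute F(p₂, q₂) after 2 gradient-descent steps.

0.158203125

∇F = (4p + 2q, 2p + 4q)
Step 1: at (-0.5, 0.5), ∇F = (-1, 1) → (-0.5, 0.5) − 0.125·(-1, 1) = (-0.375, 0.375)
Step 2: at (-0.375, 0.375), ∇F = (-0.75, 0.75) → (-0.375, 0.375) − 0.125·(-0.75, 0.75) = (-0.28125, 0.28125)
F(-0.28125, 0.28125) = 0.158203125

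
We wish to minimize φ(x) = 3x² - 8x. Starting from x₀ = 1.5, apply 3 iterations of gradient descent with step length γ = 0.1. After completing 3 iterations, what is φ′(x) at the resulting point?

φ′(x) = 6x - 8
Step 1: φ′(1.5) = 1; x₁ = 1.5 − 0.1·1 = 1.4
Step 2: φ′(1.4) = 0.4; x₂ = 1.4 − 0.1·0.4 = 1.36
Step 3: φ′(1.36) = 0.16; x₃ = 1.36 − 0.1·0.16 = 1.344
φ′(x) at (1.344) = 0.064

0.064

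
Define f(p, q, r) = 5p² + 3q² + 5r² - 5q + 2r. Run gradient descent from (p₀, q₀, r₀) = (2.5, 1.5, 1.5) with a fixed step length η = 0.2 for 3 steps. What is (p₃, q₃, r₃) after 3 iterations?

∇f = (10p, 6q - 5, 10r + 2)
Step 1: at (2.5, 1.5, 1.5), ∇f = (25, 4, 17) → (2.5, 1.5, 1.5) − 0.2·(25, 4, 17) = (-2.5, 0.7, -1.9)
Step 2: at (-2.5, 0.7, -1.9), ∇f = (-25, -0.8, -17) → (-2.5, 0.7, -1.9) − 0.2·(-25, -0.8, -17) = (2.5, 0.86, 1.5)
Step 3: at (2.5, 0.86, 1.5), ∇f = (25, 0.16, 17) → (2.5, 0.86, 1.5) − 0.2·(25, 0.16, 17) = (-2.5, 0.828, -1.9)

(-2.5, 0.828, -1.9)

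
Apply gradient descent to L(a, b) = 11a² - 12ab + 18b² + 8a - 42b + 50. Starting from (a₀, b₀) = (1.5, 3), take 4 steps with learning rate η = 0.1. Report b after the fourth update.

93.9456

∇L = (22a - 12b + 8, -12a + 36b - 42)
(a₁, b₁) = (1.5, 3) − 0.1·(5, 48) = (1, -1.8)
(a₂, b₂) = (1, -1.8) − 0.1·(51.6, -118.8) = (-4.16, 10.08)
(a₃, b₃) = (-4.16, 10.08) − 0.1·(-204.48, 370.8) = (16.288, -27)
(a₄, b₄) = (16.288, -27) − 0.1·(690.336, -1209.456) = (-52.7456, 93.9456)
b = 93.9456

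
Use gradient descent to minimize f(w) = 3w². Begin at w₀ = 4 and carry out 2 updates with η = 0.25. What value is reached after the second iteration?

1

f′(w) = 6w
w₁ = 4 − 0.25·24 = -2
w₂ = -2 − 0.25·(-12) = 1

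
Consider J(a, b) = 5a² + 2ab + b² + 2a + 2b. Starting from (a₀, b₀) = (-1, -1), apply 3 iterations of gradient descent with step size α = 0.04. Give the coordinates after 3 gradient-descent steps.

(-0.229568, -0.858816)

∇J = (10a + 2b + 2, 2a + 2b + 2)
Step 1: at (-1, -1), ∇J = (-10, -2) → (-1, -1) − 0.04·(-10, -2) = (-0.6, -0.92)
Step 2: at (-0.6, -0.92), ∇J = (-5.84, -1.04) → (-0.6, -0.92) − 0.04·(-5.84, -1.04) = (-0.3664, -0.8784)
Step 3: at (-0.3664, -0.8784), ∇J = (-3.4208, -0.4896) → (-0.3664, -0.8784) − 0.04·(-3.4208, -0.4896) = (-0.229568, -0.858816)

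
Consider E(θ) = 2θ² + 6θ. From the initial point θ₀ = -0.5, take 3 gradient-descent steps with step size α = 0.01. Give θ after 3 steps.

E′(θ) = 4θ + 6
Step 1: E′(-0.5) = 4; θ₁ = -0.5 − 0.01·4 = -0.54
Step 2: E′(-0.54) = 3.84; θ₂ = -0.54 − 0.01·3.84 = -0.5784
Step 3: E′(-0.5784) = 3.6864; θ₃ = -0.5784 − 0.01·3.6864 = -0.615264

-0.615264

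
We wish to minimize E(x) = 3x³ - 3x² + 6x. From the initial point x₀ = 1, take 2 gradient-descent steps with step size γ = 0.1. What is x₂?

-0.449

E′(x) = 9x² - 6x + 6
Step 1: E′(1) = 9; x₁ = 1 − 0.1·9 = 0.1
Step 2: E′(0.1) = 5.49; x₂ = 0.1 − 0.1·5.49 = -0.449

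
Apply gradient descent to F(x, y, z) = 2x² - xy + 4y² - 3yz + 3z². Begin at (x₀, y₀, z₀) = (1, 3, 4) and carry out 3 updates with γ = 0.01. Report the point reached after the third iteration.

(0.96797, 2.682428, 3.566884)

∇F = (4x - y, -x + 8y - 3z, -3y + 6z)
(x₁, y₁, z₁) = (1, 3, 4) − 0.01·(1, 11, 15) = (0.99, 2.89, 3.85)
(x₂, y₂, z₂) = (0.99, 2.89, 3.85) − 0.01·(1.07, 10.58, 14.43) = (0.9793, 2.7842, 3.7057)
(x₃, y₃, z₃) = (0.9793, 2.7842, 3.7057) − 0.01·(1.133, 10.1772, 13.8816) = (0.96797, 2.682428, 3.566884)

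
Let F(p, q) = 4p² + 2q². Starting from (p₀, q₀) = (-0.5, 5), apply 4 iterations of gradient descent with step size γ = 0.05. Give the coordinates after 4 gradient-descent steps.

(-0.0648, 2.048)

∇F = (8p, 4q)
Step 1: at (-0.5, 5), ∇F = (-4, 20) → (-0.5, 5) − 0.05·(-4, 20) = (-0.3, 4)
Step 2: at (-0.3, 4), ∇F = (-2.4, 16) → (-0.3, 4) − 0.05·(-2.4, 16) = (-0.18, 3.2)
Step 3: at (-0.18, 3.2), ∇F = (-1.44, 12.8) → (-0.18, 3.2) − 0.05·(-1.44, 12.8) = (-0.108, 2.56)
Step 4: at (-0.108, 2.56), ∇F = (-0.864, 10.24) → (-0.108, 2.56) − 0.05·(-0.864, 10.24) = (-0.0648, 2.048)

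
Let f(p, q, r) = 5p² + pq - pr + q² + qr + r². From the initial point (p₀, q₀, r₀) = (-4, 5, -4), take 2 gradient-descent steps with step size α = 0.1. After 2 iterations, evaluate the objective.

13.6205

∇f = (10p + q - r, p + 2q + r, -p + q + 2r)
Step 1: at (-4, 5, -4), ∇f = (-31, 2, 1) → (-4, 5, -4) − 0.1·(-31, 2, 1) = (-0.9, 4.8, -4.1)
Step 2: at (-0.9, 4.8, -4.1), ∇f = (-0.1, 4.6, -2.5) → (-0.9, 4.8, -4.1) − 0.1·(-0.1, 4.6, -2.5) = (-0.89, 4.34, -3.85)
f(-0.89, 4.34, -3.85) = 13.6205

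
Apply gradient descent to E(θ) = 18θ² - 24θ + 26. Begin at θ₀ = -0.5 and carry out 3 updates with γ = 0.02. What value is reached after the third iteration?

0.641056

E′(θ) = 36θ - 24
θ₁ = -0.5 − 0.02·(-42) = 0.34
θ₂ = 0.34 − 0.02·(-11.76) = 0.5752
θ₃ = 0.5752 − 0.02·(-3.2928) = 0.641056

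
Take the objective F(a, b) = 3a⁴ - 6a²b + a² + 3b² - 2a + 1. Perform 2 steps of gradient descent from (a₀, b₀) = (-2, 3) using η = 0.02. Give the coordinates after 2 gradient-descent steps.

∇F = (12a³ - 12ab + 2a - 2, -6a² + 6b)
(a₁, b₁) = (-2, 3) − 0.02·(-30, -6) = (-1.4, 3.12)
(a₂, b₂) = (-1.4, 3.12) − 0.02·(14.688, 6.96) = (-1.69376, 2.9808)

(-1.69376, 2.9808)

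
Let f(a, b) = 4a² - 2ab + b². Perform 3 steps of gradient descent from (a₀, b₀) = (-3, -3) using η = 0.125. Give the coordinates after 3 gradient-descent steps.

∇f = (8a - 2b, -2a + 2b)
(a₁, b₁) = (-3, -3) − 0.125·(-18, 0) = (-0.75, -3)
(a₂, b₂) = (-0.75, -3) − 0.125·(0, -4.5) = (-0.75, -2.4375)
(a₃, b₃) = (-0.75, -2.4375) − 0.125·(-1.125, -3.375) = (-0.609375, -2.015625)

(-0.609375, -2.015625)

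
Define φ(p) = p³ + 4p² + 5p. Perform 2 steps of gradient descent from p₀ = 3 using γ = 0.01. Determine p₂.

φ′(p) = 3p² + 8p + 5
Step 1: φ′(3) = 56; p₁ = 3 − 0.01·56 = 2.44
Step 2: φ′(2.44) = 42.3808; p₂ = 2.44 − 0.01·42.3808 = 2.016192

2.016192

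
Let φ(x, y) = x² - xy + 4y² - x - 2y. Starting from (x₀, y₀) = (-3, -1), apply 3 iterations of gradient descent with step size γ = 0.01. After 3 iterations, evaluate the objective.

∇φ = (2x - y - 1, -x + 8y - 2)
(x₁, y₁) = (-3, -1) − 0.01·(-6, -7) = (-2.94, -0.93)
(x₂, y₂) = (-2.94, -0.93) − 0.01·(-5.95, -6.5) = (-2.8805, -0.865)
(x₃, y₃) = (-2.8805, -0.865) − 0.01·(-5.896, -6.0395) = (-2.82154, -0.804605)
φ(-2.82154, -0.804605) = 12.711169604

12.711169604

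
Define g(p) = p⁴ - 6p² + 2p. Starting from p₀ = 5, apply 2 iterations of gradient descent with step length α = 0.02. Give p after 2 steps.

-0.27175168

g′(p) = 4p³ - 12p + 2
Step 1: g′(5) = 442; p₁ = 5 − 0.02·442 = -3.84
Step 2: g′(-3.84) = -178.412416; p₂ = -3.84 − 0.02·(-178.412416) = -0.27175168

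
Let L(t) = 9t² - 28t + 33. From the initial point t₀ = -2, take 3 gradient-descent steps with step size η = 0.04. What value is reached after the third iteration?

1.477504

L′(t) = 18t - 28
Step 1: L′(-2) = -64; t₁ = -2 − 0.04·(-64) = 0.56
Step 2: L′(0.56) = -17.92; t₂ = 0.56 − 0.04·(-17.92) = 1.2768
Step 3: L′(1.2768) = -5.0176; t₃ = 1.2768 − 0.04·(-5.0176) = 1.477504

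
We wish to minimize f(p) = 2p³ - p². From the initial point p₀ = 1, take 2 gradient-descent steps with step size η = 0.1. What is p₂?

f′(p) = 6p² - 2p
Step 1: f′(1) = 4; p₁ = 1 − 0.1·4 = 0.6
Step 2: f′(0.6) = 0.96; p₂ = 0.6 − 0.1·0.96 = 0.504

0.504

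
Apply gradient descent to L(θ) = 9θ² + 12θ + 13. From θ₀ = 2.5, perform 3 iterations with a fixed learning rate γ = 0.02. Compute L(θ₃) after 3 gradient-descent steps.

L′(θ) = 18θ + 12
θ₁ = 2.5 − 0.02·57 = 1.36
θ₂ = 1.36 − 0.02·36.48 = 0.6304
θ₃ = 0.6304 − 0.02·23.3472 = 0.163456
L(0.163456) = 15.201932775424

15.201932775424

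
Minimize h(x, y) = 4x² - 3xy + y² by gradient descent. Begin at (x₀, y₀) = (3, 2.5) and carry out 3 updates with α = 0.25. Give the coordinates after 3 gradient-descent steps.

(-3.0703125, 3.265625)

∇h = (8x - 3y, -3x + 2y)
(x₁, y₁) = (3, 2.5) − 0.25·(16.5, -4) = (-1.125, 3.5)
(x₂, y₂) = (-1.125, 3.5) − 0.25·(-19.5, 10.375) = (3.75, 0.90625)
(x₃, y₃) = (3.75, 0.90625) − 0.25·(27.28125, -9.4375) = (-3.0703125, 3.265625)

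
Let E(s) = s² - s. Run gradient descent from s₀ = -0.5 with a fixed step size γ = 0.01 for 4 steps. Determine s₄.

E′(s) = 2s - 1
Step 1: E′(-0.5) = -2; s₁ = -0.5 − 0.01·(-2) = -0.48
Step 2: E′(-0.48) = -1.96; s₂ = -0.48 − 0.01·(-1.96) = -0.4604
Step 3: E′(-0.4604) = -1.9208; s₃ = -0.4604 − 0.01·(-1.9208) = -0.441192
Step 4: E′(-0.441192) = -1.882384; s₄ = -0.441192 − 0.01·(-1.882384) = -0.42236816

-0.42236816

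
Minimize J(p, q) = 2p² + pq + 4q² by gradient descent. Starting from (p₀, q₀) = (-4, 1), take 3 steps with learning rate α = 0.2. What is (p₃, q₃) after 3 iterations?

(-0.064, 0)

∇J = (4p + q, p + 8q)
Step 1: at (-4, 1), ∇J = (-15, 4) → (-4, 1) − 0.2·(-15, 4) = (-1, 0.2)
Step 2: at (-1, 0.2), ∇J = (-3.8, 0.6) → (-1, 0.2) − 0.2·(-3.8, 0.6) = (-0.24, 0.08)
Step 3: at (-0.24, 0.08), ∇J = (-0.88, 0.4) → (-0.24, 0.08) − 0.2·(-0.88, 0.4) = (-0.064, 0)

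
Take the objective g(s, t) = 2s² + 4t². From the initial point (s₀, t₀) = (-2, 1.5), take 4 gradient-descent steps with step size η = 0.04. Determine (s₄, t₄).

∇g = (4s, 8t)
Step 1: at (-2, 1.5), ∇g = (-8, 12) → (-2, 1.5) − 0.04·(-8, 12) = (-1.68, 1.02)
Step 2: at (-1.68, 1.02), ∇g = (-6.72, 8.16) → (-1.68, 1.02) − 0.04·(-6.72, 8.16) = (-1.4112, 0.6936)
Step 3: at (-1.4112, 0.6936), ∇g = (-5.6448, 5.5488) → (-1.4112, 0.6936) − 0.04·(-5.6448, 5.5488) = (-1.185408, 0.471648)
Step 4: at (-1.185408, 0.471648), ∇g = (-4.741632, 3.773184) → (-1.185408, 0.471648) − 0.04·(-4.741632, 3.773184) = (-0.99574272, 0.32072064)

(-0.99574272, 0.32072064)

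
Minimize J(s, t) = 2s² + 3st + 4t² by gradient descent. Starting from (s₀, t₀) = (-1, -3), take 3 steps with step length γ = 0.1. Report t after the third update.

∇J = (4s + 3t, 3s + 8t)
Step 1: at (-1, -3), ∇J = (-13, -27) → (-1, -3) − 0.1·(-13, -27) = (0.3, -0.3)
Step 2: at (0.3, -0.3), ∇J = (0.3, -1.5) → (0.3, -0.3) − 0.1·(0.3, -1.5) = (0.27, -0.15)
Step 3: at (0.27, -0.15), ∇J = (0.63, -0.39) → (0.27, -0.15) − 0.1·(0.63, -0.39) = (0.207, -0.111)
t = -0.111

-0.111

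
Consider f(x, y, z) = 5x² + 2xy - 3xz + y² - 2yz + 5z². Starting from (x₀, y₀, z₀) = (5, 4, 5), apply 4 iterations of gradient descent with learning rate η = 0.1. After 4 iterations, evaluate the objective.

3.23031631

∇f = (10x + 2y - 3z, 2x + 2y - 2z, -3x - 2y + 10z)
Step 1: at (5, 4, 5), ∇f = (43, 8, 27) → (5, 4, 5) − 0.1·(43, 8, 27) = (0.7, 3.2, 2.3)
Step 2: at (0.7, 3.2, 2.3), ∇f = (6.5, 3.2, 14.5) → (0.7, 3.2, 2.3) − 0.1·(6.5, 3.2, 14.5) = (0.05, 2.88, 0.85)
Step 3: at (0.05, 2.88, 0.85), ∇f = (3.71, 4.16, 2.59) → (0.05, 2.88, 0.85) − 0.1·(3.71, 4.16, 2.59) = (-0.321, 2.464, 0.591)
Step 4: at (-0.321, 2.464, 0.591), ∇f = (-0.055, 3.104, 1.945) → (-0.321, 2.464, 0.591) − 0.1·(-0.055, 3.104, 1.945) = (-0.3155, 2.1536, 0.3965)
f(-0.3155, 2.1536, 0.3965) = 3.23031631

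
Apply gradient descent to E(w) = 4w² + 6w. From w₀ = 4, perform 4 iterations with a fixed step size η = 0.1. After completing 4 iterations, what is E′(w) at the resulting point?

E′(w) = 8w + 6
w₁ = 4 − 0.1·38 = 0.2
w₂ = 0.2 − 0.1·7.6 = -0.56
w₃ = -0.56 − 0.1·1.52 = -0.712
w₄ = -0.712 − 0.1·0.304 = -0.7424
E′(w) at (-0.7424) = 0.0608

0.0608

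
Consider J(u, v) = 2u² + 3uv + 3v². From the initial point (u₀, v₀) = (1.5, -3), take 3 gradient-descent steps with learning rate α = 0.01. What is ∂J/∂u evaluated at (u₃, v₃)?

-1.5649875

∇J = (4u + 3v, 3u + 6v)
(u₁, v₁) = (1.5, -3) − 0.01·(-3, -13.5) = (1.53, -2.865)
(u₂, v₂) = (1.53, -2.865) − 0.01·(-2.475, -12.6) = (1.55475, -2.739)
(u₃, v₃) = (1.55475, -2.739) − 0.01·(-1.998, -11.76975) = (1.57473, -2.6213025)
∂J/∂u at (1.57473, -2.6213025) = -1.5649875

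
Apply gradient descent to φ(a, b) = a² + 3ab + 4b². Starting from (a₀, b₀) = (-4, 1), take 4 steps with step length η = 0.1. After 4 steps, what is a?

-2.7496

∇φ = (2a + 3b, 3a + 8b)
(a₁, b₁) = (-4, 1) − 0.1·(-5, -4) = (-3.5, 1.4)
(a₂, b₂) = (-3.5, 1.4) − 0.1·(-2.8, 0.7) = (-3.22, 1.33)
(a₃, b₃) = (-3.22, 1.33) − 0.1·(-2.45, 0.98) = (-2.975, 1.232)
(a₄, b₄) = (-2.975, 1.232) − 0.1·(-2.254, 0.931) = (-2.7496, 1.1389)
a = -2.7496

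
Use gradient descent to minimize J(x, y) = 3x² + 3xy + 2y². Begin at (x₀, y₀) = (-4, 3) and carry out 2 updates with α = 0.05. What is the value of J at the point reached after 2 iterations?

15.346875

∇J = (6x + 3y, 3x + 4y)
(x₁, y₁) = (-4, 3) − 0.05·(-15, 0) = (-3.25, 3)
(x₂, y₂) = (-3.25, 3) − 0.05·(-10.5, 2.25) = (-2.725, 2.8875)
J(-2.725, 2.8875) = 15.346875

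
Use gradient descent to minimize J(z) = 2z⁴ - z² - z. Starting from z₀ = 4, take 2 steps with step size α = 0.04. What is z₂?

J′(z) = 8z³ - 2z - 1
Step 1: J′(4) = 503; z₁ = 4 − 0.04·503 = -16.12
Step 2: J′(-16.12) = -33479.583424; z₂ = -16.12 − 0.04·(-33479.583424) = 1323.06333696

1323.06333696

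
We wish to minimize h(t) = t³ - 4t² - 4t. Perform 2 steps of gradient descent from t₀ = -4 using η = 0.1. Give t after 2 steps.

-60.848

h′(t) = 3t² - 8t - 4
t₁ = -4 − 0.1·76 = -11.6
t₂ = -11.6 − 0.1·492.48 = -60.848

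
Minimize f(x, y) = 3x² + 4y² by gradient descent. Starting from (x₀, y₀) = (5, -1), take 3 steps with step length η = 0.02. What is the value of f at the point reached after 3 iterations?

∇f = (6x, 8y)
(x₁, y₁) = (5, -1) − 0.02·(30, -8) = (4.4, -0.84)
(x₂, y₂) = (4.4, -0.84) − 0.02·(26.4, -6.72) = (3.872, -0.7056)
(x₃, y₃) = (3.872, -0.7056) − 0.02·(23.232, -5.6448) = (3.40736, -0.592704)
f(3.40736, -0.592704) = 36.235498635264

36.235498635264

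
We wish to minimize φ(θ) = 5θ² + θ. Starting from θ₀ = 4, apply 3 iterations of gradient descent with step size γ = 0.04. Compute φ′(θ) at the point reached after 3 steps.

8.856

φ′(θ) = 10θ + 1
Step 1: φ′(4) = 41; θ₁ = 4 − 0.04·41 = 2.36
Step 2: φ′(2.36) = 24.6; θ₂ = 2.36 − 0.04·24.6 = 1.376
Step 3: φ′(1.376) = 14.76; θ₃ = 1.376 − 0.04·14.76 = 0.7856
φ′(θ) at (0.7856) = 8.856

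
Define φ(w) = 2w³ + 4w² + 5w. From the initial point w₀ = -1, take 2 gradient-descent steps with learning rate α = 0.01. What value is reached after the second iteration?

φ′(w) = 6w² + 8w + 5
w₁ = -1 − 0.01·3 = -1.03
w₂ = -1.03 − 0.01·3.1254 = -1.061254

-1.061254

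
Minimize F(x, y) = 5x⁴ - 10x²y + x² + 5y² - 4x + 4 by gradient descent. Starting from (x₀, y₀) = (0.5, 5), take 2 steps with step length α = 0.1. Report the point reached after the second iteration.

(-334.29275, 30.8025)

∇F = (20x³ - 20xy + 2x - 4, -10x² + 10y)
Step 1: at (0.5, 5), ∇F = (-50.5, 47.5) → (0.5, 5) − 0.1·(-50.5, 47.5) = (5.55, 0.25)
Step 2: at (5.55, 0.25), ∇F = (3398.4275, -305.525) → (5.55, 0.25) − 0.1·(3398.4275, -305.525) = (-334.29275, 30.8025)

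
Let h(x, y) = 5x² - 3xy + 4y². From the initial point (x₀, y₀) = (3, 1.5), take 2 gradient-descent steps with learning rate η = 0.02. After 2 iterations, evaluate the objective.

∇h = (10x - 3y, -3x + 8y)
(x₁, y₁) = (3, 1.5) − 0.02·(25.5, 3) = (2.49, 1.44)
(x₂, y₂) = (2.49, 1.44) − 0.02·(20.58, 4.05) = (2.0784, 1.359)
h(2.0784, 1.359) = 20.51262

20.51262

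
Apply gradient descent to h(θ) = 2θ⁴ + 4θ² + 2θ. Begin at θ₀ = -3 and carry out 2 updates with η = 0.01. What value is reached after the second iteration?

-0.57133376

h′(θ) = 8θ³ + 8θ + 2
Step 1: h′(-3) = -238; θ₁ = -3 − 0.01·(-238) = -0.62
Step 2: h′(-0.62) = -4.866624; θ₂ = -0.62 − 0.01·(-4.866624) = -0.57133376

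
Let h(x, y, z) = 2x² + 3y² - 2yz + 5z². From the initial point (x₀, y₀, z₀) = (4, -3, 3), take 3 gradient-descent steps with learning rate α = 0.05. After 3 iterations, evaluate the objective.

∇h = (4x, 6y - 2z, -2y + 10z)
Step 1: at (4, -3, 3), ∇h = (16, -24, 36) → (4, -3, 3) − 0.05·(16, -24, 36) = (3.2, -1.8, 1.2)
Step 2: at (3.2, -1.8, 1.2), ∇h = (12.8, -13.2, 15.6) → (3.2, -1.8, 1.2) − 0.05·(12.8, -13.2, 15.6) = (2.56, -1.14, 0.42)
Step 3: at (2.56, -1.14, 0.42), ∇h = (10.24, -7.68, 6.48) → (2.56, -1.14, 0.42) − 0.05·(10.24, -7.68, 6.48) = (2.048, -0.756, 0.096)
h(2.048, -0.756, 0.096) = 10.294448

10.294448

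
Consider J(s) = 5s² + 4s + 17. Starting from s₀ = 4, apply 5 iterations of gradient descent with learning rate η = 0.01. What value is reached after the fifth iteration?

2.198156

J′(s) = 10s + 4
s₁ = 4 − 0.01·44 = 3.56
s₂ = 3.56 − 0.01·39.6 = 3.164
s₃ = 3.164 − 0.01·35.64 = 2.8076
s₄ = 2.8076 − 0.01·32.076 = 2.48684
s₅ = 2.48684 − 0.01·28.8684 = 2.198156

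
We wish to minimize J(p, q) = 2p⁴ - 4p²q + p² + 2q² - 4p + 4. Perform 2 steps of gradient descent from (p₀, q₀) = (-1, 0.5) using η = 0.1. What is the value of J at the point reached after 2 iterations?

∇J = (8p³ - 8pq + 2p - 4, -4p² + 4q)
(p₁, q₁) = (-1, 0.5) − 0.1·(-10, -2) = (0, 0.7)
(p₂, q₂) = (0, 0.7) − 0.1·(-4, 2.8) = (0.4, 0.42)
J(0.4, 0.42) = 2.6952

2.6952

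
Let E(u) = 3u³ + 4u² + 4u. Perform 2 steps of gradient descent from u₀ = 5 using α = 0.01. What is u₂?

1.604951

E′(u) = 9u² + 8u + 4
Step 1: E′(5) = 269; u₁ = 5 − 0.01·269 = 2.31
Step 2: E′(2.31) = 70.5049; u₂ = 2.31 − 0.01·70.5049 = 1.604951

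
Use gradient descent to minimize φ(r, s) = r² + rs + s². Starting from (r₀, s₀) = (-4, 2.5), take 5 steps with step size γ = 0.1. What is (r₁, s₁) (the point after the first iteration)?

∇φ = (2r + s, r + 2s)
(r₁, s₁) = (-4, 2.5) − 0.1·(-5.5, 1) = (-3.45, 2.4)

(-3.45, 2.4)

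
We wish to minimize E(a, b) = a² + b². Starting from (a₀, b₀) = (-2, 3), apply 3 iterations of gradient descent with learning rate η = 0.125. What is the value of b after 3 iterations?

∇E = (2a, 2b)
(a₁, b₁) = (-2, 3) − 0.125·(-4, 6) = (-1.5, 2.25)
(a₂, b₂) = (-1.5, 2.25) − 0.125·(-3, 4.5) = (-1.125, 1.6875)
(a₃, b₃) = (-1.125, 1.6875) − 0.125·(-2.25, 3.375) = (-0.84375, 1.265625)
b = 1.265625

1.265625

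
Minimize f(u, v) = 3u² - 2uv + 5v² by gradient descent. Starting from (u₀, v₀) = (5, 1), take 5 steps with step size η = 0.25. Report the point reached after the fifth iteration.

(-5.5, 13.25)

∇f = (6u - 2v, -2u + 10v)
(u₁, v₁) = (5, 1) − 0.25·(28, 0) = (-2, 1)
(u₂, v₂) = (-2, 1) − 0.25·(-14, 14) = (1.5, -2.5)
(u₃, v₃) = (1.5, -2.5) − 0.25·(14, -28) = (-2, 4.5)
(u₄, v₄) = (-2, 4.5) − 0.25·(-21, 49) = (3.25, -7.75)
(u₅, v₅) = (3.25, -7.75) − 0.25·(35, -84) = (-5.5, 13.25)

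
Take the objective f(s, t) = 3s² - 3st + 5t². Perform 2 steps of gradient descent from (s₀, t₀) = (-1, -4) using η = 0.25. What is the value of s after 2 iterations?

∇f = (6s - 3t, -3s + 10t)
(s₁, t₁) = (-1, -4) − 0.25·(6, -37) = (-2.5, 5.25)
(s₂, t₂) = (-2.5, 5.25) − 0.25·(-30.75, 60) = (5.1875, -9.75)
s = 5.1875

5.1875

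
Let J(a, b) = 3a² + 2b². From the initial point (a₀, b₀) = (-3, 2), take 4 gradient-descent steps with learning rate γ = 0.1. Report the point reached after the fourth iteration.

(-0.0768, 0.2592)

∇J = (6a, 4b)
(a₁, b₁) = (-3, 2) − 0.1·(-18, 8) = (-1.2, 1.2)
(a₂, b₂) = (-1.2, 1.2) − 0.1·(-7.2, 4.8) = (-0.48, 0.72)
(a₃, b₃) = (-0.48, 0.72) − 0.1·(-2.88, 2.88) = (-0.192, 0.432)
(a₄, b₄) = (-0.192, 0.432) − 0.1·(-1.152, 1.728) = (-0.0768, 0.2592)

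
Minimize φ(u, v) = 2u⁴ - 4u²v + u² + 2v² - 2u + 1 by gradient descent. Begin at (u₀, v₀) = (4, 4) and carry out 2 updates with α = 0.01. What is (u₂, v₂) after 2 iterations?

∇φ = (8u³ - 8uv + 2u - 2, -4u² + 4v)
Step 1: at (4, 4), ∇φ = (390, -48) → (4, 4) − 0.01·(390, -48) = (0.1, 4.48)
Step 2: at (0.1, 4.48), ∇φ = (-5.376, 17.88) → (0.1, 4.48) − 0.01·(-5.376, 17.88) = (0.15376, 4.3012)

(0.15376, 4.3012)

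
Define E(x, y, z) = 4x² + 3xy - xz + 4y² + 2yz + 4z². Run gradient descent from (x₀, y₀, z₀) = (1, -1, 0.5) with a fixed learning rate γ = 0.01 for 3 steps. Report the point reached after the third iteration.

∇E = (8x + 3y - z, 3x + 8y + 2z, -x + 2y + 8z)
Step 1: at (1, -1, 0.5), ∇E = (4.5, -4, 1) → (1, -1, 0.5) − 0.01·(4.5, -4, 1) = (0.955, -0.96, 0.49)
Step 2: at (0.955, -0.96, 0.49), ∇E = (4.27, -3.835, 1.045) → (0.955, -0.96, 0.49) − 0.01·(4.27, -3.835, 1.045) = (0.9123, -0.92165, 0.47955)
Step 3: at (0.9123, -0.92165, 0.47955), ∇E = (4.0539, -3.6772, 1.0808) → (0.9123, -0.92165, 0.47955) − 0.01·(4.0539, -3.6772, 1.0808) = (0.871761, -0.884878, 0.468742)

(0.871761, -0.884878, 0.468742)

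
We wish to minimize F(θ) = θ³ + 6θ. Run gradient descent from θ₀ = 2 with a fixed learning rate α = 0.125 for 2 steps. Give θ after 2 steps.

-1.0234375

F′(θ) = 3θ² + 6
Step 1: F′(2) = 18; θ₁ = 2 − 0.125·18 = -0.25
Step 2: F′(-0.25) = 6.1875; θ₂ = -0.25 − 0.125·6.1875 = -1.0234375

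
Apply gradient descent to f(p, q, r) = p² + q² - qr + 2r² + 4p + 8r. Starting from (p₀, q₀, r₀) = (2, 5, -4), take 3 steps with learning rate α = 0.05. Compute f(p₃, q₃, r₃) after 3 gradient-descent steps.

∇f = (2p + 4, 2q - r, -q + 4r + 8)
(p₁, q₁, r₁) = (2, 5, -4) − 0.05·(8, 14, -13) = (1.6, 4.3, -3.35)
(p₂, q₂, r₂) = (1.6, 4.3, -3.35) − 0.05·(7.2, 11.95, -9.7) = (1.24, 3.7025, -2.865)
(p₃, q₃, r₃) = (1.24, 3.7025, -2.865) − 0.05·(6.48, 10.27, -7.1625) = (0.916, 3.189, -2.506875)
f(0.916, 3.189, -2.506875) = 15.18104590625

15.18104590625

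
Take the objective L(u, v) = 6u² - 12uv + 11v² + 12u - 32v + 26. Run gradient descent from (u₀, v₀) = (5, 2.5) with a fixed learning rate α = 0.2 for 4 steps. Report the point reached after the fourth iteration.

(626.0048, -935.4968)

∇L = (12u - 12v + 12, -12u + 22v - 32)
(u₁, v₁) = (5, 2.5) − 0.2·(42, -37) = (-3.4, 9.9)
(u₂, v₂) = (-3.4, 9.9) − 0.2·(-147.6, 226.6) = (26.12, -35.42)
(u₃, v₃) = (26.12, -35.42) − 0.2·(750.48, -1124.68) = (-123.976, 189.516)
(u₄, v₄) = (-123.976, 189.516) − 0.2·(-3749.904, 5625.064) = (626.0048, -935.4968)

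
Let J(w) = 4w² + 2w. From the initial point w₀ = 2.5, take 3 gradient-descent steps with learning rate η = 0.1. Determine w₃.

-0.228

J′(w) = 8w + 2
w₁ = 2.5 − 0.1·22 = 0.3
w₂ = 0.3 − 0.1·4.4 = -0.14
w₃ = -0.14 − 0.1·0.88 = -0.228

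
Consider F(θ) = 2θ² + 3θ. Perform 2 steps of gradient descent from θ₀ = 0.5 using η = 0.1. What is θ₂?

-0.3

F′(θ) = 4θ + 3
Step 1: F′(0.5) = 5; θ₁ = 0.5 − 0.1·5 = 0
Step 2: F′(0) = 3; θ₂ = 0 − 0.1·3 = -0.3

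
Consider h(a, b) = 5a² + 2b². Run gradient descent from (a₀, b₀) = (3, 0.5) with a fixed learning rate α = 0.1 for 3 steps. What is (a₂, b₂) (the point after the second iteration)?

∇h = (10a, 4b)
(a₁, b₁) = (3, 0.5) − 0.1·(30, 2) = (0, 0.3)
(a₂, b₂) = (0, 0.3) − 0.1·(0, 1.2) = (0, 0.18)

(0, 0.18)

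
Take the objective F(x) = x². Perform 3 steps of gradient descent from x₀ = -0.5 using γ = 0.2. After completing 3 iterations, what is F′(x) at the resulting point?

F′(x) = 2x
Step 1: F′(-0.5) = -1; x₁ = -0.5 − 0.2·(-1) = -0.3
Step 2: F′(-0.3) = -0.6; x₂ = -0.3 − 0.2·(-0.6) = -0.18
Step 3: F′(-0.18) = -0.36; x₃ = -0.18 − 0.2·(-0.36) = -0.108
F′(x) at (-0.108) = -0.216

-0.216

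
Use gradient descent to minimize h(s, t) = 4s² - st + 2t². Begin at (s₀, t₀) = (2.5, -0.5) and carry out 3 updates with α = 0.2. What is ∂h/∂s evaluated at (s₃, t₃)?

∇h = (8s - t, -s + 4t)
(s₁, t₁) = (2.5, -0.5) − 0.2·(20.5, -4.5) = (-1.6, 0.4)
(s₂, t₂) = (-1.6, 0.4) − 0.2·(-13.2, 3.2) = (1.04, -0.24)
(s₃, t₃) = (1.04, -0.24) − 0.2·(8.56, -2) = (-0.672, 0.16)
∂h/∂s at (-0.672, 0.16) = -5.536

-5.536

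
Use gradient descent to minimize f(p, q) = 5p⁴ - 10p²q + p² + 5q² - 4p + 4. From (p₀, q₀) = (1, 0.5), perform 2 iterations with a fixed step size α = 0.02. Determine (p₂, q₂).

(0.8509184, 0.62112)

∇f = (20p³ - 20pq + 2p - 4, -10p² + 10q)
(p₁, q₁) = (1, 0.5) − 0.02·(8, -5) = (0.84, 0.6)
(p₂, q₂) = (0.84, 0.6) − 0.02·(-0.54592, -1.056) = (0.8509184, 0.62112)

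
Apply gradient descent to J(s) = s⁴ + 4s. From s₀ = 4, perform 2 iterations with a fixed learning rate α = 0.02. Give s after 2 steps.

J′(s) = 4s³ + 4
Step 1: J′(4) = 260; s₁ = 4 − 0.02·260 = -1.2
Step 2: J′(-1.2) = -2.912; s₂ = -1.2 − 0.02·(-2.912) = -1.14176

-1.14176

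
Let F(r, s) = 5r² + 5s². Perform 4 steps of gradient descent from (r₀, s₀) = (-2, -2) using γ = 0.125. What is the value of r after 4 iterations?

∇F = (10r, 10s)
(r₁, s₁) = (-2, -2) − 0.125·(-20, -20) = (0.5, 0.5)
(r₂, s₂) = (0.5, 0.5) − 0.125·(5, 5) = (-0.125, -0.125)
(r₃, s₃) = (-0.125, -0.125) − 0.125·(-1.25, -1.25) = (0.03125, 0.03125)
(r₄, s₄) = (0.03125, 0.03125) − 0.125·(0.3125, 0.3125) = (-0.0078125, -0.0078125)
r = -0.0078125

-0.0078125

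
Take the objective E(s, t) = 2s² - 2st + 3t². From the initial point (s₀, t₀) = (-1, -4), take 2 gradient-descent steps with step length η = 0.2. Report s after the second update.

∇E = (4s - 2t, -2s + 6t)
(s₁, t₁) = (-1, -4) − 0.2·(4, -22) = (-1.8, 0.4)
(s₂, t₂) = (-1.8, 0.4) − 0.2·(-8, 6) = (-0.2, -0.8)
s = -0.2

-0.2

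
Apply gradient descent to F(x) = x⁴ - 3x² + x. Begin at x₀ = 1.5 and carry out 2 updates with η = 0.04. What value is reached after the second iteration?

1.21165568

F′(x) = 4x³ - 6x + 1
Step 1: F′(1.5) = 5.5; x₁ = 1.5 − 0.04·5.5 = 1.28
Step 2: F′(1.28) = 1.708608; x₂ = 1.28 − 0.04·1.708608 = 1.21165568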